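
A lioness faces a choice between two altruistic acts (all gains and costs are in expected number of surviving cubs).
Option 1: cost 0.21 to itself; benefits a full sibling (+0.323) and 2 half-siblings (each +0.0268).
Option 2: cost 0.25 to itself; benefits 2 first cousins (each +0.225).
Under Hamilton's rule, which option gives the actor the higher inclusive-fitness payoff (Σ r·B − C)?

Option 1: r to a full sibling = 0.5.
Option 1: r to a half-sibling = 0.25.
Option 1: Σ r·B − C = (1·0.5·0.323 + 2·0.25·0.0268) − 0.21 = -0.0351.
Option 2: r to a first cousin = 0.125.
Option 2: Σ r·B − C = (2·0.125·0.225) − 0.25 = -0.19375.
Option 1 has the higher net inclusive-fitness payoff.

Option 1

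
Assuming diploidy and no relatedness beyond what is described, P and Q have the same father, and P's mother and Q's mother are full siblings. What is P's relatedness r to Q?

With two independent routes of shared ancestry, r is the sum of the two contributions.
P and Q are related in two ways: half-sibs through their shared father (r = 1/4) and first cousins through their mothers (r = 1/8).
r = 1/4 + 1/8 = 0.375.

0.375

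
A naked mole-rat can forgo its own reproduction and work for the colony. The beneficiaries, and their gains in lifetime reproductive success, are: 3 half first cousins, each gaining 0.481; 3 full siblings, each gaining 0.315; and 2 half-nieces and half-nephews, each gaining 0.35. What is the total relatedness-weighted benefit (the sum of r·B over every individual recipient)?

0.6501875

r to a half first cousin = 1/16 (half first cousins share one grandparent — one path of length 4: r = (1/2)^4 = 1/16).
r to a full sibling = 0.5 (full sibs share both parents — two paths of length 2: r = 2·(1/2)^2 = 1/2).
r to a half-niece or half-nephew = 1/8 (half-aunt/uncle↔niece/nephew: one path of length 3: r = (1/2)^3 = 1/8).
Summing one r·B term per recipient: 3·0.0625·0.481 + 3·0.5·0.315 + 2·0.125·0.35 = 0.6501875.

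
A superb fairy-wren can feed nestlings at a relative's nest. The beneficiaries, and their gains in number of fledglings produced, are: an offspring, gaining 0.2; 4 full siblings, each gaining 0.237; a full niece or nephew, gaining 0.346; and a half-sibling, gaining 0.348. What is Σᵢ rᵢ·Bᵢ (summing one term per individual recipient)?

r to an offspring = 1/2 (one parent–offspring link: r = (1/2)^1 = 1/2).
r to a full sibling = 0.5 (full sibs share both parents — two paths of length 2: r = 2·(1/2)^2 = 1/2).
r to a full niece or nephew = 0.25 (full aunt/uncle↔niece/nephew: two paths of length 3 through the shared grandparent pair: r = 2·(1/2)^3 = 1/4).
r to a half-sibling = 1/4 (half-sibs share one parent — one path of length 2: r = (1/2)^2 = 1/4).
Summing one r·B term per recipient: 1·0.5·0.2 + 4·0.5·0.237 + 1·0.25·0.346 + 1·0.25·0.348 = 0.7475.

0.7475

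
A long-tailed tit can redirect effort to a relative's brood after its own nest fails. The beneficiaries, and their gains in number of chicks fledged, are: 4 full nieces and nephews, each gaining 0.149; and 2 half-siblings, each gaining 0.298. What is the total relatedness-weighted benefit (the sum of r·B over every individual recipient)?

0.298

r to a full niece or nephew = 1/4 (full aunt/uncle↔niece/nephew: two paths of length 3 through the shared grandparent pair: r = 2·(1/2)^3 = 1/4).
r to a half-sibling = 1/4 (half-sibs share one parent — one path of length 2: r = (1/2)^2 = 1/4).
Summing one r·B term per recipient: 4·0.25·0.149 + 2·0.25·0.298 = 0.298.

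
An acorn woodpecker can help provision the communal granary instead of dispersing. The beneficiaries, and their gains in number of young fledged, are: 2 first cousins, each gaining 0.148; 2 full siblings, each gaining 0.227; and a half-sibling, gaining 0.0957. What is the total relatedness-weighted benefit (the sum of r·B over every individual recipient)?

r to a first cousin = 0.125 (first cousins share one grandparent pair — two paths of length 4: r = 2·(1/2)^4 = 1/8).
r to a full sibling = 1/2 (full sibs share both parents — two paths of length 2: r = 2·(1/2)^2 = 1/2).
r to a half-sibling = 0.25 (half-sibs share one parent — one path of length 2: r = (1/2)^2 = 1/4).
Summing one r·B term per recipient: 2·0.125·0.148 + 2·0.5·0.227 + 1·0.25·0.0957 = 0.287925.

0.287925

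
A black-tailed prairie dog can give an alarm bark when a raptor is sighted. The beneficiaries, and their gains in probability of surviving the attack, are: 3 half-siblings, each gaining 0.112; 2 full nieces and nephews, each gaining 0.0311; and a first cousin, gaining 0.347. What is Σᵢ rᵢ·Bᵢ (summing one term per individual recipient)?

0.142925

r to a half-sibling = 0.25 (half-sibs share one parent — one path of length 2: r = (1/2)^2 = 1/4).
r to a full niece or nephew = 1/4 (full aunt/uncle↔niece/nephew: two paths of length 3 through the shared grandparent pair: r = 2·(1/2)^3 = 1/4).
r to a first cousin = 1/8 (first cousins share one grandparent pair — two paths of length 4: r = 2·(1/2)^4 = 1/8).
Summing one r·B term per recipient: 3·0.25·0.112 + 2·0.25·0.0311 + 1·0.125·0.347 = 0.142925.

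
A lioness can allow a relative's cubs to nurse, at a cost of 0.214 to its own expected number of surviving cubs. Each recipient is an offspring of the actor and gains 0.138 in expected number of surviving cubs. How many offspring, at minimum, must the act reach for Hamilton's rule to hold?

r to an offspring = 0.5 (one parent–offspring link: r = (1/2)^1 = 1/2).
Hamilton's rule: n·r·B > C  ⇒  n > C/(r·B) = 0.214/(0.5·0.138) = 3.101.
The smallest integer exceeding 3.101 is 4.

4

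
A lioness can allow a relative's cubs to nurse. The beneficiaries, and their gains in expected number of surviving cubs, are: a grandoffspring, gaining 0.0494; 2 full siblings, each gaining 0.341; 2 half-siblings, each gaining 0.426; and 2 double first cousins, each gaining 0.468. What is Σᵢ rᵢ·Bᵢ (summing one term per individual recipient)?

r to a grandoffspring = 0.25 (two parent–offspring links: r = (1/2)^2 = 1/4).
r to a full sibling = 0.5 (full sibs share both parents — two paths of length 2: r = 2·(1/2)^2 = 1/2).
r to a half-sibling = 1/4 (half-sibs share one parent — one path of length 2: r = (1/2)^2 = 1/4).
r to a double first cousin = 1/4 (double first cousins share both grandparent pairs — four paths of length 4: r = 4·(1/2)^4 = 1/4).
Summing one r·B term per recipient: 1·0.25·0.0494 + 2·0.5·0.341 + 2·0.25·0.426 + 2·0.25·0.468 = 0.80035.

0.80035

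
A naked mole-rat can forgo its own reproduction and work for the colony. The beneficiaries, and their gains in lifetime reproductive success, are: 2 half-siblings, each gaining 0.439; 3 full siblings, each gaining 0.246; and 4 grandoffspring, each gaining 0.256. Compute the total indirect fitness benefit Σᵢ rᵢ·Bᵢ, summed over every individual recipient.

r to a half-sibling = 1/4 (half-sibs share one parent — one path of length 2: r = (1/2)^2 = 1/4).
r to a full sibling = 1/2 (full sibs share both parents — two paths of length 2: r = 2·(1/2)^2 = 1/2).
r to a grandoffspring = 1/4 (two parent–offspring links: r = (1/2)^2 = 1/4).
Summing one r·B term per recipient: 2·0.25·0.439 + 3·0.5·0.246 + 4·0.25·0.256 = 0.8445.

0.8445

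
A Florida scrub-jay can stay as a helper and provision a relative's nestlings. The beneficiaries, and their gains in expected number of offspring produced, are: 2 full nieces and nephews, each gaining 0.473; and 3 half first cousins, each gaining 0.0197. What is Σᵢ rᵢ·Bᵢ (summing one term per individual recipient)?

r to a full niece or nephew = 0.25 (full aunt/uncle↔niece/nephew: two paths of length 3 through the shared grandparent pair: r = 2·(1/2)^3 = 1/4).
r to a half first cousin = 1/16 (half first cousins share one grandparent — one path of length 4: r = (1/2)^4 = 1/16).
Summing one r·B term per recipient: 2·0.25·0.473 + 3·0.0625·0.0197 = 0.24019375.

0.24019375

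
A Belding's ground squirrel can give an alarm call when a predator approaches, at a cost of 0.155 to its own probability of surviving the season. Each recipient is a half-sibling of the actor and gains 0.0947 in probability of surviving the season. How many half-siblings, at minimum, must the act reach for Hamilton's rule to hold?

7

r to a half-sibling = 1/4 (half-sibs share one parent — one path of length 2: r = (1/2)^2 = 1/4).
Hamilton's rule: n·r·B > C  ⇒  n > C/(r·B) = 0.155/(0.25·0.0947) = 6.547.
The smallest integer exceeding 6.547 is 7.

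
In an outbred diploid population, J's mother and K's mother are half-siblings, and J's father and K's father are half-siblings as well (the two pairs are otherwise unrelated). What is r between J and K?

Wright's path rule: contributions from independent ancestry routes add.
J and K are related in two ways: half first cousins through their mothers (r = 1/16) and half first cousins through their fathers (r = 1/16).
r = 1/16 + 1/16 = 0.125.

0.125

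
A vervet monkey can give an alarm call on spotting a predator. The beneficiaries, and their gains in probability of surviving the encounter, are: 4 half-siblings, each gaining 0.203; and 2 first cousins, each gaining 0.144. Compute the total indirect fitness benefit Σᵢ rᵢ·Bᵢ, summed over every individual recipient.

r to a half-sibling = 0.25 (half-sibs share one parent — one path of length 2: r = (1/2)^2 = 1/4).
r to a first cousin = 0.125 (first cousins share one grandparent pair — two paths of length 4: r = 2·(1/2)^4 = 1/8).
Summing one r·B term per recipient: 4·0.25·0.203 + 2·0.125·0.144 = 0.239.

0.239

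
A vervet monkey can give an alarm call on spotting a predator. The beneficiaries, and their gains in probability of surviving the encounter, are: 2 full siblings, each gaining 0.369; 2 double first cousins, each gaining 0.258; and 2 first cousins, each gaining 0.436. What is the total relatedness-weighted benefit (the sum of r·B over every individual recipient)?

r to a full sibling = 0.5 (full sibs share both parents — two paths of length 2: r = 2·(1/2)^2 = 1/2).
r to a double first cousin = 1/4 (double first cousins share both grandparent pairs — four paths of length 4: r = 4·(1/2)^4 = 1/4).
r to a first cousin = 1/8 (first cousins share one grandparent pair — two paths of length 4: r = 2·(1/2)^4 = 1/8).
Summing one r·B term per recipient: 2·0.5·0.369 + 2·0.25·0.258 + 2·0.125·0.436 = 0.607.

0.607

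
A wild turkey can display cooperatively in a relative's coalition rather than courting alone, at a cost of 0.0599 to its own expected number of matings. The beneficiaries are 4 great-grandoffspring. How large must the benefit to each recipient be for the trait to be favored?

r to a great-grandoffspring = 1/8 (three parent–offspring links: r = (1/2)^3 = 1/8).
Hamilton's rule with n recipients of equal r: n·r·B > C, so B > C/(n·r) = 0.0599/(4·0.125) = 0.1198.

0.1198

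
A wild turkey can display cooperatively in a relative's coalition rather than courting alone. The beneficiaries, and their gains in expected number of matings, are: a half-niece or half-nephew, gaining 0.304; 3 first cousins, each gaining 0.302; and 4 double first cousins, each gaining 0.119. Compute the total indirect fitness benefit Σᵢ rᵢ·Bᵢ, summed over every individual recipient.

0.27025

r to a half-niece or half-nephew = 1/8 (half-aunt/uncle↔niece/nephew: one path of length 3: r = (1/2)^3 = 1/8).
r to a first cousin = 0.125 (first cousins share one grandparent pair — two paths of length 4: r = 2·(1/2)^4 = 1/8).
r to a double first cousin = 1/4 (double first cousins share both grandparent pairs — four paths of length 4: r = 4·(1/2)^4 = 1/4).
Summing one r·B term per recipient: 1·0.125·0.304 + 3·0.125·0.302 + 4·0.25·0.119 = 0.27025.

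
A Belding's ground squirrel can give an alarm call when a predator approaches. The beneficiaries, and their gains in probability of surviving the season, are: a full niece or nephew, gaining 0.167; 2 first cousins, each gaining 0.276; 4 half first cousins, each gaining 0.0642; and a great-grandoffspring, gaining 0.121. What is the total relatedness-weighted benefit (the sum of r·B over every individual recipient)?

0.141925

r to a full niece or nephew = 0.25 (full aunt/uncle↔niece/nephew: two paths of length 3 through the shared grandparent pair: r = 2·(1/2)^3 = 1/4).
r to a first cousin = 0.125 (first cousins share one grandparent pair — two paths of length 4: r = 2·(1/2)^4 = 1/8).
r to a half first cousin = 0.0625 (half first cousins share one grandparent — one path of length 4: r = (1/2)^4 = 1/16).
r to a great-grandoffspring = 0.125 (three parent–offspring links: r = (1/2)^3 = 1/8).
Summing one r·B term per recipient: 1·0.25·0.167 + 2·0.125·0.276 + 4·0.0625·0.0642 + 1·0.125·0.121 = 0.141925.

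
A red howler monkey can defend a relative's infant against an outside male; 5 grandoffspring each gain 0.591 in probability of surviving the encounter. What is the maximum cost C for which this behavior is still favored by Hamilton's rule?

r to a grandoffspring = 1/4 (two parent–offspring links: r = (1/2)^2 = 1/4).
Hamilton's rule: n·r·B > C, so the trait is favored while C < n·r·B = 5·0.25·0.591 = 0.73875.

0.73875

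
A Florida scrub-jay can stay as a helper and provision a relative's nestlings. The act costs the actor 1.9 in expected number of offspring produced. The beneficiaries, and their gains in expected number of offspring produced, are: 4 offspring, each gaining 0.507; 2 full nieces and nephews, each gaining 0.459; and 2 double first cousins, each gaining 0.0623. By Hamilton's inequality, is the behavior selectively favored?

No

Hamilton's rule: the trait is favored when the sum of r·B over every recipient exceeds the actor's cost C.
r to an offspring = 0.5 (one parent–offspring link: r = (1/2)^1 = 1/2).
r to a full niece or nephew = 1/4 (full aunt/uncle↔niece/nephew: two paths of length 3 through the shared grandparent pair: r = 2·(1/2)^3 = 1/4).
r to a double first cousin = 1/4 (double first cousins share both grandparent pairs — four paths of length 4: r = 4·(1/2)^4 = 1/4).
Summing one r·B term per recipient: 4·0.5·0.507 + 2·0.25·0.459 + 2·0.25·0.0623 = 1.27465.
1.27465 < 1.9: the indirect benefit is less than the cost.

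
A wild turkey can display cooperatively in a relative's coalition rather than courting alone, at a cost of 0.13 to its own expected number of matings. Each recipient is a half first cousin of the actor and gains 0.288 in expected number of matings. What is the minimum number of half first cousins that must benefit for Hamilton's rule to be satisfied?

8

r to a half first cousin = 0.0625 (half first cousins share one grandparent — one path of length 4: r = (1/2)^4 = 1/16).
Hamilton's rule: n·r·B > C  ⇒  n > C/(r·B) = 0.13/(0.0625·0.288) = 7.222.
The smallest integer exceeding 7.222 is 8.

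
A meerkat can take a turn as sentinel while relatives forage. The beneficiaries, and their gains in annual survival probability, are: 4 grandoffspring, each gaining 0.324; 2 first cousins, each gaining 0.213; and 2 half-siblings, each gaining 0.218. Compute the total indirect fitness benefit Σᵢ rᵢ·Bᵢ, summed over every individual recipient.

0.48625

r to a grandoffspring = 0.25 (two parent–offspring links: r = (1/2)^2 = 1/4).
r to a first cousin = 1/8 (first cousins share one grandparent pair — two paths of length 4: r = 2·(1/2)^4 = 1/8).
r to a half-sibling = 1/4 (half-sibs share one parent — one path of length 2: r = (1/2)^2 = 1/4).
Summing one r·B term per recipient: 4·0.25·0.324 + 2·0.125·0.213 + 2·0.25·0.218 = 0.48625.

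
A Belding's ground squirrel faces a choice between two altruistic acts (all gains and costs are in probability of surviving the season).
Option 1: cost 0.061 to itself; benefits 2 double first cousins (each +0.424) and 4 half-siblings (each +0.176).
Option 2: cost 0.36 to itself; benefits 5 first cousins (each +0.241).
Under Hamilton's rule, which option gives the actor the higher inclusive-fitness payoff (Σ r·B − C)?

Option 1: r to a double first cousin = 0.25.
Option 1: r to a half-sibling = 0.25.
Option 1: Σ r·B − C = (2·0.25·0.424 + 4·0.25·0.176) − 0.061 = 0.327.
Option 2: r to a first cousin = 0.125.
Option 2: Σ r·B − C = (5·0.125·0.241) − 0.36 = -0.209375.
Option 1 has the higher net inclusive-fitness payoff.

Option 1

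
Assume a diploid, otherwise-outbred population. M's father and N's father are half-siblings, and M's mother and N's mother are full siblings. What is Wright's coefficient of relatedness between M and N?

Wright's path rule: contributions from independent ancestry routes add.
M and N are related in two ways: half first cousins through their fathers (r = 1/16) and first cousins through their mothers (r = 1/8).
r = 1/16 + 1/8 = 3/16 = 0.1875.

0.1875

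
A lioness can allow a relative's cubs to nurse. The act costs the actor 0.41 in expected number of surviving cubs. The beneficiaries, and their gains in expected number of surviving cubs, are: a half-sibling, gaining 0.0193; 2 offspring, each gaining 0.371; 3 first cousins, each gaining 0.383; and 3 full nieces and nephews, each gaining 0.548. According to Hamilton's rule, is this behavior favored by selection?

Yes

Hamilton's rule: the trait is favored when the sum of r·B over every recipient exceeds the actor's cost C.
r to a half-sibling = 0.25 (half-sibs share one parent — one path of length 2: r = (1/2)^2 = 1/4).
r to an offspring = 1/2 (one parent–offspring link: r = (1/2)^1 = 1/2).
r to a first cousin = 1/8 (first cousins share one grandparent pair — two paths of length 4: r = 2·(1/2)^4 = 1/8).
r to a full niece or nephew = 0.25 (full aunt/uncle↔niece/nephew: two paths of length 3 through the shared grandparent pair: r = 2·(1/2)^3 = 1/4).
Summing one r·B term per recipient: 1·0.25·0.0193 + 2·0.5·0.371 + 3·0.125·0.383 + 3·0.25·0.548 = 0.93045.
0.93045 > 0.41: the indirect benefit exceeds the cost.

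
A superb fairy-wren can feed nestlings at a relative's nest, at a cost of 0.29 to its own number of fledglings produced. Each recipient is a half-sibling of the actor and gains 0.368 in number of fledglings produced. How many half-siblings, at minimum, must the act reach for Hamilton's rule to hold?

r to a half-sibling = 1/4 (half-sibs share one parent — one path of length 2: r = (1/2)^2 = 1/4).
Hamilton's rule: n·r·B > C  ⇒  n > C/(r·B) = 0.29/(0.25·0.368) = 3.152.
The smallest integer exceeding 3.152 is 4.

4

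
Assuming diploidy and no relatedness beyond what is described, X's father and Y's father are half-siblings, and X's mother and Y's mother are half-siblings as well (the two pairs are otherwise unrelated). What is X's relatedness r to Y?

0.125

Wright's path rule: contributions from independent ancestry routes add.
X and Y are related in two ways: half first cousins through their fathers (r = 1/16) and half first cousins through their mothers (r = 1/16).
r = 1/16 + 1/16 = 0.125.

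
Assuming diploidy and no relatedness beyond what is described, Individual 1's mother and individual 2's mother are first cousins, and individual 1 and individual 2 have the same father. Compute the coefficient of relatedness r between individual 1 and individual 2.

Wright's path rule: contributions from independent ancestry routes add.
Individual 1 and individual 2 are related in two ways: second cousins through their mothers (r = 1/32) and half-sibs through their shared father (r = 1/4).
r = 1/32 + 1/4 = 9/32 = 0.28125.

0.28125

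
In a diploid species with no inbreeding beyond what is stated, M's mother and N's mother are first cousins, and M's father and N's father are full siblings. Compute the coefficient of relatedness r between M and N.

Independent pedigree routes through distinct common ancestors add.
M and N are related in two ways: second cousins through their mothers (r = 1/32) and first cousins through their fathers (r = 1/8).
r = 1/32 + 1/8 = 5/32 = 0.15625.

0.15625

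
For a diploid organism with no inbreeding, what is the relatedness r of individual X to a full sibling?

Full sibs share both parents — two paths of length 2: r = 2·(1/2)^2 = 1/2.

0.5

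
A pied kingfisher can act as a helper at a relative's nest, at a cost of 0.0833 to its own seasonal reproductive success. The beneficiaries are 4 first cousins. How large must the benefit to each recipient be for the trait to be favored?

r to a first cousin = 1/8 (first cousins share one grandparent pair — two paths of length 4: r = 2·(1/2)^4 = 1/8).
Hamilton's rule with n recipients of equal r: n·r·B > C, so B > C/(n·r) = 0.0833/(4·0.125) = 0.1666.

0.1666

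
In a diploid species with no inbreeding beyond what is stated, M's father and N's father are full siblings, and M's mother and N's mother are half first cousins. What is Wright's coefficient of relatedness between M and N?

With two independent routes of shared ancestry, r is the sum of the two contributions.
M and N are related in two ways: first cousins through their fathers (r = 1/8) and half second cousins through their mothers (r = 1/64).
r = 1/8 + 1/64 = 9/64 = 0.140625.

0.140625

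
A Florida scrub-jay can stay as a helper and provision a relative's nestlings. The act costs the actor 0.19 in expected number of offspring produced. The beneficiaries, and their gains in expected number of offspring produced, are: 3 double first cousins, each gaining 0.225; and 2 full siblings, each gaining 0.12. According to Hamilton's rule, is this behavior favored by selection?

Yes

Hamilton's rule: the trait is favored when the sum of r·B over every recipient exceeds the actor's cost C.
r to a double first cousin = 1/4 (double first cousins share both grandparent pairs — four paths of length 4: r = 4·(1/2)^4 = 1/4).
r to a full sibling = 0.5 (full sibs share both parents — two paths of length 2: r = 2·(1/2)^2 = 1/2).
Summing one r·B term per recipient: 3·0.25·0.225 + 2·0.5·0.12 = 0.28875.
0.28875 > 0.19: the indirect benefit exceeds the cost.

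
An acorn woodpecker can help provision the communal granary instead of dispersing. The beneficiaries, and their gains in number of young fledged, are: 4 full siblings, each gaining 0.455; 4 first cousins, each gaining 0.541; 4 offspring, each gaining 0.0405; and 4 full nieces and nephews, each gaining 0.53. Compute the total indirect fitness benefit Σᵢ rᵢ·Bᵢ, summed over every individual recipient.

1.7915

r to a full sibling = 1/2 (full sibs share both parents — two paths of length 2: r = 2·(1/2)^2 = 1/2).
r to a first cousin = 1/8 (first cousins share one grandparent pair — two paths of length 4: r = 2·(1/2)^4 = 1/8).
r to an offspring = 0.5 (one parent–offspring link: r = (1/2)^1 = 1/2).
r to a full niece or nephew = 1/4 (full aunt/uncle↔niece/nephew: two paths of length 3 through the shared grandparent pair: r = 2·(1/2)^3 = 1/4).
Summing one r·B term per recipient: 4·0.5·0.455 + 4·0.125·0.541 + 4·0.5·0.0405 + 4·0.25·0.53 = 1.7915.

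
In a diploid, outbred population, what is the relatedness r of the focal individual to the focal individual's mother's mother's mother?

0.125

Each parent–offspring link contributes a factor of 1/2, and independent paths through distinct common ancestors add.
Three parent–offspring links: r = (1/2)^3 = 1/8.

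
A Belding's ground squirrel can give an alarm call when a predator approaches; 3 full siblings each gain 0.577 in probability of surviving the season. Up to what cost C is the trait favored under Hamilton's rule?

0.8655

r to a full sibling = 0.5 (full sibs share both parents — two paths of length 2: r = 2·(1/2)^2 = 1/2).
Hamilton's rule: n·r·B > C, so the trait is favored while C < n·r·B = 3·0.5·0.577 = 0.8655.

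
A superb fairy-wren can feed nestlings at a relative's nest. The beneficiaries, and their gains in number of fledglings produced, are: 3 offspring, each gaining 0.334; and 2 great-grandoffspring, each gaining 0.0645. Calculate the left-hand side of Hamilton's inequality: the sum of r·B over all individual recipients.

0.517125

r to an offspring = 0.5 (one parent–offspring link: r = (1/2)^1 = 1/2).
r to a great-grandoffspring = 1/8 (three parent–offspring links: r = (1/2)^3 = 1/8).
Summing one r·B term per recipient: 3·0.5·0.334 + 2·0.125·0.0645 = 0.517125.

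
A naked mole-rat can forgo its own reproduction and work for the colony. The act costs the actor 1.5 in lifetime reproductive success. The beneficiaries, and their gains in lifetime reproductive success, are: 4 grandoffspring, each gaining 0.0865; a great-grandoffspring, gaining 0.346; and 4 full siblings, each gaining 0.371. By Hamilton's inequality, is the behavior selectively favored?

No

Hamilton's rule: the trait is favored when the sum of r·B over every recipient exceeds the actor's cost C.
r to a grandoffspring = 1/4 (two parent–offspring links: r = (1/2)^2 = 1/4).
r to a great-grandoffspring = 0.125 (three parent–offspring links: r = (1/2)^3 = 1/8).
r to a full sibling = 1/2 (full sibs share both parents — two paths of length 2: r = 2·(1/2)^2 = 1/2).
Summing one r·B term per recipient: 4·0.25·0.0865 + 1·0.125·0.346 + 4·0.5·0.371 = 0.87175.
0.87175 < 1.5: the indirect benefit is less than the cost.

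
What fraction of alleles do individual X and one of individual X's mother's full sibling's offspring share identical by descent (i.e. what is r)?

Each parent–offspring link contributes a factor of 1/2, and independent paths through distinct common ancestors add.
First cousins share one grandparent pair — two paths of length 4: r = 2·(1/2)^4 = 1/8.

0.125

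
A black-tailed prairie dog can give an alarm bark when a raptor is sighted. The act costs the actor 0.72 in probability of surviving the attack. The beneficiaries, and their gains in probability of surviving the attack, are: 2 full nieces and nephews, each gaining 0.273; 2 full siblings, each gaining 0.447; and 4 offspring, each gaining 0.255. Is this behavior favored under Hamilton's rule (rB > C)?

Yes

Hamilton's rule: the trait is favored when the sum of r·B over every recipient exceeds the actor's cost C.
r to a full niece or nephew = 1/4 (full aunt/uncle↔niece/nephew: two paths of length 3 through the shared grandparent pair: r = 2·(1/2)^3 = 1/4).
r to a full sibling = 0.5 (full sibs share both parents — two paths of length 2: r = 2·(1/2)^2 = 1/2).
r to an offspring = 0.5 (one parent–offspring link: r = (1/2)^1 = 1/2).
Summing one r·B term per recipient: 2·0.25·0.273 + 2·0.5·0.447 + 4·0.5·0.255 = 1.0935.
1.0935 > 0.72: the indirect benefit exceeds the cost.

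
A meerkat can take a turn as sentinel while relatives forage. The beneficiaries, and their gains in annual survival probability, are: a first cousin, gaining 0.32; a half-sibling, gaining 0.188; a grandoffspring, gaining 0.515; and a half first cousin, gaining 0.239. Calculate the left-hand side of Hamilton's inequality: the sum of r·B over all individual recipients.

r to a first cousin = 0.125 (first cousins share one grandparent pair — two paths of length 4: r = 2·(1/2)^4 = 1/8).
r to a half-sibling = 1/4 (half-sibs share one parent — one path of length 2: r = (1/2)^2 = 1/4).
r to a grandoffspring = 0.25 (two parent–offspring links: r = (1/2)^2 = 1/4).
r to a half first cousin = 0.0625 (half first cousins share one grandparent — one path of length 4: r = (1/2)^4 = 1/16).
Summing one r·B term per recipient: 1·0.125·0.32 + 1·0.25·0.188 + 1·0.25·0.515 + 1·0.0625·0.239 = 0.2306875.

0.2306875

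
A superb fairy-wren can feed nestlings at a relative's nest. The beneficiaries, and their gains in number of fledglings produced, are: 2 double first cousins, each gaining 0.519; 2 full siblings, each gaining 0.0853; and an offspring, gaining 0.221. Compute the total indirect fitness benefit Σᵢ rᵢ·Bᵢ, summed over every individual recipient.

0.4553

r to a double first cousin = 0.25 (double first cousins share both grandparent pairs — four paths of length 4: r = 4·(1/2)^4 = 1/4).
r to a full sibling = 0.5 (full sibs share both parents — two paths of length 2: r = 2·(1/2)^2 = 1/2).
r to an offspring = 1/2 (one parent–offspring link: r = (1/2)^1 = 1/2).
Summing one r·B term per recipient: 2·0.25·0.519 + 2·0.5·0.0853 + 1·0.5·0.221 = 0.4553.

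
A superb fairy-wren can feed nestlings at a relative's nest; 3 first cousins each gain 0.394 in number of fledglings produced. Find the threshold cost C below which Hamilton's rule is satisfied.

0.14775

r to a first cousin = 0.125 (first cousins share one grandparent pair — two paths of length 4: r = 2·(1/2)^4 = 1/8).
Hamilton's rule: n·r·B > C, so the trait is favored while C < n·r·B = 3·0.125·0.394 = 0.14775.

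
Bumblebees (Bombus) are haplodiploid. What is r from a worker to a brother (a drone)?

Her haploid brother carries none of their father's genes and a random half of their mother's genome; that half matches the maternal half of her own genome with probability 1/2: r = 1/2 · 1/2 = 1/4.

0.25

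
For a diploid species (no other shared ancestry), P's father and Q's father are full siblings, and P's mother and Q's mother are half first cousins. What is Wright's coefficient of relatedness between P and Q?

Wright's path rule: contributions from independent ancestry routes add.
P and Q are related in two ways: first cousins through their fathers (r = 1/8) and half second cousins through their mothers (r = 1/64).
r = 1/8 + 1/64 = 9/64 = 0.140625.

0.140625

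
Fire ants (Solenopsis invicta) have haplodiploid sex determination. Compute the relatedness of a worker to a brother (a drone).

Her haploid brother carries none of their father's genes and a random half of their mother's genome; that half matches the maternal half of her own genome with probability 1/2: r = 1/2 · 1/2 = 1/4.

0.25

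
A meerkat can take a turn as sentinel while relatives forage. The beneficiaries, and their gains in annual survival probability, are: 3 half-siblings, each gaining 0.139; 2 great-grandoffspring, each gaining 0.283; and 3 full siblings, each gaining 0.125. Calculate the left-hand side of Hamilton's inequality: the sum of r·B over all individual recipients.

0.3625

r to a half-sibling = 1/4 (half-sibs share one parent — one path of length 2: r = (1/2)^2 = 1/4).
r to a great-grandoffspring = 0.125 (three parent–offspring links: r = (1/2)^3 = 1/8).
r to a full sibling = 0.5 (full sibs share both parents — two paths of length 2: r = 2·(1/2)^2 = 1/2).
Summing one r·B term per recipient: 3·0.25·0.139 + 2·0.125·0.283 + 3·0.5·0.125 = 0.3625.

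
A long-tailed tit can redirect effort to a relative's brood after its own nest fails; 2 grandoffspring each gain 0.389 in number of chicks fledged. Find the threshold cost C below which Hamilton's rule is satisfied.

0.1945

r to a grandoffspring = 1/4 (two parent–offspring links: r = (1/2)^2 = 1/4).
Hamilton's rule: n·r·B > C, so the trait is favored while C < n·r·B = 2·0.25·0.389 = 0.1945.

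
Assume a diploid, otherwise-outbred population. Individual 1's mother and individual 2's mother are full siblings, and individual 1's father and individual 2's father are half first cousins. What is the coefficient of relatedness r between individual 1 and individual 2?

Independent pedigree routes through distinct common ancestors add.
Individual 1 and individual 2 are related in two ways: first cousins through their mothers (r = 1/8) and half second cousins through their fathers (r = 1/64).
r = 1/8 + 1/64 = 9/64 = 0.140625.

0.140625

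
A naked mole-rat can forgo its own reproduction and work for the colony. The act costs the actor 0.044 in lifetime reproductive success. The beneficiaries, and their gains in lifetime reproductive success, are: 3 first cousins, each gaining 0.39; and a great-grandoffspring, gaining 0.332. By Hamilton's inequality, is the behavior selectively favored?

Hamilton's rule: the trait is favored when the sum of r·B over every recipient exceeds the actor's cost C.
r to a first cousin = 1/8 (first cousins share one grandparent pair — two paths of length 4: r = 2·(1/2)^4 = 1/8).
r to a great-grandoffspring = 0.125 (three parent–offspring links: r = (1/2)^3 = 1/8).
Summing one r·B term per recipient: 3·0.125·0.39 + 1·0.125·0.332 = 0.18775.
0.18775 > 0.044: the indirect benefit exceeds the cost.

Yes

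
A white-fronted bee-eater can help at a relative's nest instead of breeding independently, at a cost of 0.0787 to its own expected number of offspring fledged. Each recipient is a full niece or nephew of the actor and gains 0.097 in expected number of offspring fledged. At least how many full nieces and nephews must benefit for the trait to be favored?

4

r to a full niece or nephew = 1/4 (full aunt/uncle↔niece/nephew: two paths of length 3 through the shared grandparent pair: r = 2·(1/2)^3 = 1/4).
Hamilton's rule: n·r·B > C  ⇒  n > C/(r·B) = 0.0787/(0.25·0.097) = 3.245.
The smallest integer exceeding 3.245 is 4.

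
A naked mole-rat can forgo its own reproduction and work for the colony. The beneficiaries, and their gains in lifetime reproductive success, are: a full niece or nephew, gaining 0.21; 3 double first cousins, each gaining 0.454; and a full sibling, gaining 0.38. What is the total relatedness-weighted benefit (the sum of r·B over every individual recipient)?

r to a full niece or nephew = 0.25 (full aunt/uncle↔niece/nephew: two paths of length 3 through the shared grandparent pair: r = 2·(1/2)^3 = 1/4).
r to a double first cousin = 1/4 (double first cousins share both grandparent pairs — four paths of length 4: r = 4·(1/2)^4 = 1/4).
r to a full sibling = 0.5 (full sibs share both parents — two paths of length 2: r = 2·(1/2)^2 = 1/2).
Summing one r·B term per recipient: 1·0.25·0.21 + 3·0.25·0.454 + 1·0.5·0.38 = 0.583.

0.583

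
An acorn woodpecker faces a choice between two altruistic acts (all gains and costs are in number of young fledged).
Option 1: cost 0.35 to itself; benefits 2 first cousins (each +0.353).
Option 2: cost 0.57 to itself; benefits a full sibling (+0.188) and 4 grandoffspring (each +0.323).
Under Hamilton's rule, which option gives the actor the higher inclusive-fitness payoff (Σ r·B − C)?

Option 2

Option 1: r to a first cousin = 0.125.
Option 1: Σ r·B − C = (2·0.125·0.353) − 0.35 = -0.26175.
Option 2: r to a full sibling = 0.5.
Option 2: r to a grandoffspring = 0.25.
Option 2: Σ r·B − C = (1·0.5·0.188 + 4·0.25·0.323) − 0.57 = -0.153.
Option 2 has the higher net inclusive-fitness payoff.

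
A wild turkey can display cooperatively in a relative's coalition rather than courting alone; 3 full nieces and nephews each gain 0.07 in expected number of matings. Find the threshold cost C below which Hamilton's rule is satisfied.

0.0525

r to a full niece or nephew = 0.25 (full aunt/uncle↔niece/nephew: two paths of length 3 through the shared grandparent pair: r = 2·(1/2)^3 = 1/4).
Hamilton's rule: n·r·B > C, so the trait is favored while C < n·r·B = 3·0.25·0.07 = 0.0525.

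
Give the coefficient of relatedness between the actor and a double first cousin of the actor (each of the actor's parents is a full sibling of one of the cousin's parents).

Each parent–offspring link contributes a factor of 1/2, and independent paths through distinct common ancestors add.
Double first cousins share both grandparent pairs — four paths of length 4: r = 4·(1/2)^4 = 1/4.

0.25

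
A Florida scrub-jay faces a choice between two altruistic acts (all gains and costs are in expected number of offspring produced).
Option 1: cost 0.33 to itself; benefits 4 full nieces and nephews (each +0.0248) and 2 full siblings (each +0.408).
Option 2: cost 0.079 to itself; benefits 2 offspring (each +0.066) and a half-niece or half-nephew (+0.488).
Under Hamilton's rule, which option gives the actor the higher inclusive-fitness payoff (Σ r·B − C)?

Option 1

Option 1: r to a full niece or nephew = 0.25.
Option 1: r to a full sibling = 0.5.
Option 1: Σ r·B − C = (4·0.25·0.0248 + 2·0.5·0.408) − 0.33 = 0.1028.
Option 2: r to an offspring = 0.5.
Option 2: r to a half-niece or half-nephew = 0.125.
Option 2: Σ r·B − C = (2·0.5·0.066 + 1·0.125·0.488) − 0.079 = 0.048.
Option 1 has the higher net inclusive-fitness payoff.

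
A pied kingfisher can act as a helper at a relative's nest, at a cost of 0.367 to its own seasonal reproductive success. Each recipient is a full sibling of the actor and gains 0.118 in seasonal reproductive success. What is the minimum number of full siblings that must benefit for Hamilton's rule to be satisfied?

7

r to a full sibling = 0.5 (full sibs share both parents — two paths of length 2: r = 2·(1/2)^2 = 1/2).
Hamilton's rule: n·r·B > C  ⇒  n > C/(r·B) = 0.367/(0.5·0.118) = 6.22.
The smallest integer exceeding 6.22 is 7.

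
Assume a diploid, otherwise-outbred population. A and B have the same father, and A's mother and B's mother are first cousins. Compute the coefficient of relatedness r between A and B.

Wright's path rule: contributions from independent ancestry routes add.
A and B are related in two ways: half-sibs through their shared father (r = 1/4) and second cousins through their mothers (r = 1/32).
r = 1/4 + 1/32 = 0.28125.

0.28125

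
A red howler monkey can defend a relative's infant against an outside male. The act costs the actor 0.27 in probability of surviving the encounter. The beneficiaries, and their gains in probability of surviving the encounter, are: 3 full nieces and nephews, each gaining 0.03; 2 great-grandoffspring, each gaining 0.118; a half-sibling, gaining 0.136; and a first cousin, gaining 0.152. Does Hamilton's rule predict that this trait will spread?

Hamilton's rule: the trait is favored when the sum of r·B over every recipient exceeds the actor's cost C.
r to a full niece or nephew = 0.25 (full aunt/uncle↔niece/nephew: two paths of length 3 through the shared grandparent pair: r = 2·(1/2)^3 = 1/4).
r to a great-grandoffspring = 1/8 (three parent–offspring links: r = (1/2)^3 = 1/8).
r to a half-sibling = 1/4 (half-sibs share one parent — one path of length 2: r = (1/2)^2 = 1/4).
r to a first cousin = 0.125 (first cousins share one grandparent pair — two paths of length 4: r = 2·(1/2)^4 = 1/8).
Summing one r·B term per recipient: 3·0.25·0.03 + 2·0.125·0.118 + 1·0.25·0.136 + 1·0.125·0.152 = 0.105.
0.105 < 0.27: the indirect benefit is less than the cost.

No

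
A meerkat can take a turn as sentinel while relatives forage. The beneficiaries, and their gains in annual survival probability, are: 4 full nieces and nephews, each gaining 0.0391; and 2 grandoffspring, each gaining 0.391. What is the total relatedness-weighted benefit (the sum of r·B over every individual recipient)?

0.2346

r to a full niece or nephew = 1/4 (full aunt/uncle↔niece/nephew: two paths of length 3 through the shared grandparent pair: r = 2·(1/2)^3 = 1/4).
r to a grandoffspring = 0.25 (two parent–offspring links: r = (1/2)^2 = 1/4).
Summing one r·B term per recipient: 4·0.25·0.0391 + 2·0.25·0.391 = 0.2346.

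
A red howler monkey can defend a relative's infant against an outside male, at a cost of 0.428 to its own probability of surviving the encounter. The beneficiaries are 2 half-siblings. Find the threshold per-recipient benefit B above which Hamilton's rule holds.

0.856

r to a half-sibling = 0.25 (half-sibs share one parent — one path of length 2: r = (1/2)^2 = 1/4).
Hamilton's rule with n recipients of equal r: n·r·B > C, so B > C/(n·r) = 0.428/(2·0.25) = 0.856.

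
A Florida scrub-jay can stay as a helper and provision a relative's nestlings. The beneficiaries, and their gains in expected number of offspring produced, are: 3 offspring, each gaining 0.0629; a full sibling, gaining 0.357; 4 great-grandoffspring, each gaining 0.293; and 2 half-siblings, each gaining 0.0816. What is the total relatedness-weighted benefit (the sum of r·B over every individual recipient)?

r to an offspring = 0.5 (one parent–offspring link: r = (1/2)^1 = 1/2).
r to a full sibling = 0.5 (full sibs share both parents — two paths of length 2: r = 2·(1/2)^2 = 1/2).
r to a great-grandoffspring = 0.125 (three parent–offspring links: r = (1/2)^3 = 1/8).
r to a half-sibling = 1/4 (half-sibs share one parent — one path of length 2: r = (1/2)^2 = 1/4).
Summing one r·B term per recipient: 3·0.5·0.0629 + 1·0.5·0.357 + 4·0.125·0.293 + 2·0.25·0.0816 = 0.46015.

0.46015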